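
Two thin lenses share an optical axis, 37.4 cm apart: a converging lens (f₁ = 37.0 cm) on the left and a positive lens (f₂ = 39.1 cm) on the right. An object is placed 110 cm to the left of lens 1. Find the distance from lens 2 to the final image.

Lens 1: 1/d_i1 = 1/f₁ − 1/d_o1 = 1/(37.0) − 1/(110) = 0.01794, so d_i1 = 55.75 cm.
The intermediate image is 55.75 cm to the right of lens 1, which lies 18.35 cm to the right of lens 2 — a virtual object — so d_o2 = −18.35 cm.
Lens 2: 1/d_i2 = 1/f₂ − 1/d_o2 = 1/(39.1) − 1/(-18.35) = 0.08007, so d_i2 = 12.5 cm.
The final image is real, 12.5 cm to the right of lens 2 (overall magnification ≈ -0.34).

12.5 cm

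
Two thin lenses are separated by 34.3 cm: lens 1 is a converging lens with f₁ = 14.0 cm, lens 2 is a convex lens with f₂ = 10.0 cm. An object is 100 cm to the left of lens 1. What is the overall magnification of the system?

Lens 1: 1/d_i1 = 1/(14.0) − 1/(100) = 0.06143, so d_i1 = 16.28 cm; m₁ = −d_i1/d_o1 = -0.1628.
d_o2 = 34.3 − (16.28) = 18.02 cm.
Lens 2: 1/d_i2 = 1/(10.0) − 1/(18.02) = 0.04451, so d_i2 = 22.47 cm; m₂ = −d_i2/d_o2 = -1.247.
m = m₁·m₂ = (-0.1628)(-1.247) = +0.203.

m = +0.203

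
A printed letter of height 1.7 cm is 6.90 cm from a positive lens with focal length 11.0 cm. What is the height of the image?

1/d_i = 1/f − 1/d_o = 1/(11.00) − 1/(6.90) = -0.05402, so d_i = -18.51 cm.
m = −d_i/d_o = +2.683.
|h_i| = |m|·h_o = 2.683 × 1.7 = 4.56 cm. The image is virtual, upright and enlarged, on the same side as the object.

4.56 cm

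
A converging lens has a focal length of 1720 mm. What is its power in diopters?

f = 172 cm = 1.72 m.
P = 1/f = 1/(1.72 m) = +0.581 D.

P = +0.581 D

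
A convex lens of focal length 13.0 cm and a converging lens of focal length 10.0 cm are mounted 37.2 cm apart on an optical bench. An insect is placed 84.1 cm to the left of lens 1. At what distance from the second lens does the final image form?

Lens 1: 1/d_i1 = 1/f₁ − 1/d_o1 = 1/(13.0) − 1/(84.1) = 0.06503, so d_i1 = 15.38 cm.
The intermediate image is 15.38 cm to the right of lens 1, which is 37.2 − (15.38) = 21.82 cm to the left of lens 2, so d_o2 = +21.82 cm.
Lens 2: 1/d_i2 = 1/f₂ − 1/d_o2 = 1/(10.0) − 1/(21.82) = 0.05417, so d_i2 = 18.5 cm.
The final image is real, 18.5 cm to the right of lens 2 (overall magnification ≈ 0.15).

18.5 cm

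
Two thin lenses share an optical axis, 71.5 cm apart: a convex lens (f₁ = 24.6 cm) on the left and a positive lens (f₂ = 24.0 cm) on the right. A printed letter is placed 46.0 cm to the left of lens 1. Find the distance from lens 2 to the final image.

83.1 cm

Lens 1: 1/d_i1 = 1/f₁ − 1/d_o1 = 1/(24.6) − 1/(46.0) = 0.01891, so d_i1 = 52.88 cm.
The intermediate image is 52.88 cm to the right of lens 1, which is 71.5 − (52.88) = 18.62 cm to the left of lens 2, so d_o2 = +18.62 cm.
Lens 2: 1/d_i2 = 1/f₂ − 1/d_o2 = 1/(24.0) − 1/(18.62) = -0.01204, so d_i2 = -83.1 cm.
The final image is virtual, 83.1 cm to the left of lens 2 (overall magnification ≈ -5.1).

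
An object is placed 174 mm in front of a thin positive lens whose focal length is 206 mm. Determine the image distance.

Lens equation: 1/s_i = 1/f − 1/s_o = 1/(206.0) − 1/(174) = 0.004854 − 0.005747 = -0.0008928, so s_i = -1120 mm.
The image is virtual, upright and enlarged, on the same side as the object.

1120 mm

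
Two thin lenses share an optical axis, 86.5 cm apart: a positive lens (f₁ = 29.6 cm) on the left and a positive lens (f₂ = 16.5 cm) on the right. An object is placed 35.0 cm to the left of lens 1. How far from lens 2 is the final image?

Lens 1: 1/d_i1 = 1/f₁ − 1/d_o1 = 1/(29.6) − 1/(35.0) = 0.005212, so d_i1 = 191.9 cm.
The intermediate image is 191.9 cm to the right of lens 1, which lies 105.4 cm to the right of lens 2 — a virtual object — so d_o2 = −105.4 cm.
Lens 2: 1/d_i2 = 1/f₂ − 1/d_o2 = 1/(16.5) − 1/(-105.4) = 0.07009, so d_i2 = 14.3 cm.
The final image is real, 14.3 cm to the right of lens 2 (overall magnification ≈ -0.74).

14.3 cm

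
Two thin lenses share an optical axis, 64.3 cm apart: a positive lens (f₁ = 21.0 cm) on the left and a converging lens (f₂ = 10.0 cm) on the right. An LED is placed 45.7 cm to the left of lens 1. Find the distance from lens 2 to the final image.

Lens 1: 1/d_i1 = 1/f₁ − 1/d_o1 = 1/(21.0) − 1/(45.7) = 0.02574, so d_i1 = 38.85 cm.
The intermediate image is 38.85 cm to the right of lens 1, which is 64.3 − (38.85) = 25.45 cm to the left of lens 2, so d_o2 = +25.45 cm.
Lens 2: 1/d_i2 = 1/f₂ − 1/d_o2 = 1/(10.0) − 1/(25.45) = 0.06071, so d_i2 = 16.5 cm.
The final image is real, 16.5 cm to the right of lens 2 (overall magnification ≈ 0.55).

16.5 cm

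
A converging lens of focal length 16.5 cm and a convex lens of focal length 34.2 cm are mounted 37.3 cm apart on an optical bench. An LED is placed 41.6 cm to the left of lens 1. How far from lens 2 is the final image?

Lens 1: 1/d_i1 = 1/f₁ − 1/d_o1 = 1/(16.5) − 1/(41.6) = 0.03657, so d_i1 = 27.35 cm.
The intermediate image is 27.35 cm to the right of lens 1, which is 37.3 − (27.35) = 9.950 cm to the left of lens 2, so d_o2 = +9.950 cm.
Lens 2: 1/d_i2 = 1/f₂ − 1/d_o2 = 1/(34.2) − 1/(9.950) = -0.07126, so d_i2 = -14.0 cm.
The final image is virtual, 14.0 cm to the left of lens 2 (overall magnification ≈ -0.93).

14.0 cm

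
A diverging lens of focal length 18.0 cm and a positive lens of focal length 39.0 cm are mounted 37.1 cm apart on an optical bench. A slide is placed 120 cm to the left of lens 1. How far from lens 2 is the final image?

150 cm

Lens 1 is diverging, so f₁ = −18.0 cm.
Lens 1: 1/d_i1 = 1/f₁ − 1/d_o1 = 1/(-18.0) − 1/(120) = -0.06389, so d_i1 = -15.65 cm.
The intermediate image is 15.65 cm to the left of lens 1 (virtual), which is 37.1 − (-15.65) = 52.75 cm to the left of lens 2, so d_o2 = +52.75 cm.
Lens 2: 1/d_i2 = 1/f₂ − 1/d_o2 = 1/(39.0) − 1/(52.75) = 0.006684, so d_i2 = 150 cm.
The final image is real, 150 cm to the right of lens 2 (overall magnification ≈ -0.37).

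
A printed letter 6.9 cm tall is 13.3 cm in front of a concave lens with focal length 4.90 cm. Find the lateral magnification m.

m = +0.269

For a concave lens, f = -4.90 cm.
1/d_i = 1/f − 1/d_o = 1/(-4.900) − 1/(13.3) = -0.2793, so d_i = -3.581 cm.
m = −d_i/d_o = −(-3.581)/(13.3) = +0.269.
The image is virtual, upright and reduced, on the same side as the object.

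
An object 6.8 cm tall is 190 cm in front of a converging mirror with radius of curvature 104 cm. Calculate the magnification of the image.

f = R/2 = 104/2 = 52.00 cm.
1/d_i = 1/f − 1/d_o = 1/(52.00) − 1/(190) = 0.01397, so d_i = 71.59 cm.
m = −d_i/d_o = −(71.59)/(190) = -0.377.
The image is real, inverted and reduced, in front of the mirror.

m = -0.377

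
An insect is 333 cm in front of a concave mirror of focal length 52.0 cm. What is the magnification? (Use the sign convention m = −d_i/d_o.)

m = -0.185

1/d_i = 1/f − 1/d_o = 1/(52.00) − 1/(333) = 0.01623, so d_i = 61.62 cm.
m = −d_i/d_o = −(61.62)/(333) = -0.185.
The image is real, inverted and reduced, in front of the mirror.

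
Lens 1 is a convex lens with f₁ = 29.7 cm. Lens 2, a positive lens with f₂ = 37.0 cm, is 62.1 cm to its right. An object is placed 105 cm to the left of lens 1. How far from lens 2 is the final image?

Lens 1: 1/d_i1 = 1/f₁ − 1/d_o1 = 1/(29.7) − 1/(105) = 0.02415, so d_i1 = 41.41 cm.
The intermediate image is 41.41 cm to the right of lens 1, which is 62.1 − (41.41) = 20.69 cm to the left of lens 2, so d_o2 = +20.69 cm.
Lens 2: 1/d_i2 = 1/f₂ − 1/d_o2 = 1/(37.0) − 1/(20.69) = -0.02131, so d_i2 = -46.9 cm.
The final image is virtual, 46.9 cm to the left of lens 2 (overall magnification ≈ -0.89).

46.9 cm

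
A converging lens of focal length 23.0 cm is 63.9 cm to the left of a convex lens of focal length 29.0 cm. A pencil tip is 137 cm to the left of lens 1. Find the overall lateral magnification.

m = +0.806

Lens 1: 1/d_i1 = 1/(23.0) − 1/(137) = 0.03618, so d_i1 = 27.64 cm; m₁ = −d_i1/d_o1 = -0.2018.
d_o2 = 63.9 − (27.64) = 36.26 cm.
Lens 2: 1/d_i2 = 1/(29.0) − 1/(36.26) = 0.006904, so d_i2 = 144.8 cm; m₂ = −d_i2/d_o2 = -3.994.
m = m₁·m₂ = (-0.2018)(-3.994) = +0.806.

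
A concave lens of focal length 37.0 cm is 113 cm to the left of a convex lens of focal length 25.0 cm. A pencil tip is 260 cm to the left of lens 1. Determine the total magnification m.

f₁ = −37.0 cm (diverging).
Lens 1: 1/d_i1 = 1/(-37.0) − 1/(260) = -0.03087, so d_i1 = -32.39 cm; m₁ = −d_i1/d_o1 = +0.1246.
d_o2 = 113 − (-32.39) = 145.4 cm.
Lens 2: 1/d_i2 = 1/(25.0) − 1/(145.4) = 0.03312, so d_i2 = 30.19 cm; m₂ = −d_i2/d_o2 = -0.2076.
m = m₁·m₂ = (+0.1246)(-0.2076) = -0.0259.

m = -0.0259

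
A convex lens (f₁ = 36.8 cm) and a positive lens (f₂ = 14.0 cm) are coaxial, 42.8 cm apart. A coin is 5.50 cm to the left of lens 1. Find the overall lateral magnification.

Lens 1: 1/d_i1 = 1/(36.8) − 1/(5.50) = -0.1546, so d_i1 = -6.466 cm; m₁ = −d_i1/d_o1 = +1.176.
d_o2 = 42.8 − (-6.466) = 49.27 cm.
Lens 2: 1/d_i2 = 1/(14.0) − 1/(49.27) = 0.05113, so d_i2 = 19.56 cm; m₂ = −d_i2/d_o2 = -0.3969.
m = m₁·m₂ = (+1.176)(-0.3969) = -0.467.

m = -0.467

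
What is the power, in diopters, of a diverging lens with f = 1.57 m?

For a diverging lens, f = −1.57 m.
P = 1/f = 1/(-1.57 m) = -0.637 D.

P = -0.637 D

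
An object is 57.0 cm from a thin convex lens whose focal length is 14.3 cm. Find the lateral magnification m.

1/d_i = 1/f − 1/d_o = 1/(14.30) − 1/(57.0) = 0.05239, so d_i = 19.09 cm.
m = −d_i/d_o = −(19.09)/(57.0) = -0.335.
The image is real, inverted and reduced, on the far side of the lens.

m = -0.335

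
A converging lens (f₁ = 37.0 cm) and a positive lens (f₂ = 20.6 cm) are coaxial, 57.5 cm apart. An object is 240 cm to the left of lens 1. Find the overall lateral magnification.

m = -0.549

Lens 1: 1/d_i1 = 1/(37.0) − 1/(240) = 0.02286, so d_i1 = 43.74 cm; m₁ = −d_i1/d_o1 = -0.1822.
d_o2 = 57.5 − (43.74) = 13.76 cm.
Lens 2: 1/d_i2 = 1/(20.6) − 1/(13.76) = -0.02413, so d_i2 = -41.44 cm; m₂ = −d_i2/d_o2 = +3.012.
m = m₁·m₂ = (-0.1822)(+3.012) = -0.549.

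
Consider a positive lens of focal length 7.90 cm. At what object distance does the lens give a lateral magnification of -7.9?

8.90 cm

m = −d_i/d_o ⇒ d_i = −m·d_o.
1/f = 1/d_o + 1/d_i = 1/d_o − 1/(m·d_o) = (1 − 1/m)/d_o, so d_o = f(1 − 1/m) = (7.900)(1 − 1/(-7.9)) = 8.90 cm.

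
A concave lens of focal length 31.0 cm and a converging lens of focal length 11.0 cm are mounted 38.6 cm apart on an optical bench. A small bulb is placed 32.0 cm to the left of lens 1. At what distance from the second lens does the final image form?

Lens 1 is diverging, so f₁ = −31.0 cm.
Lens 1: 1/d_i1 = 1/f₁ − 1/d_o1 = 1/(-31.0) − 1/(32.0) = -0.06351, so d_i1 = -15.75 cm.
The intermediate image is 15.75 cm to the left of lens 1 (virtual), which is 38.6 − (-15.75) = 54.35 cm to the left of lens 2, so d_o2 = +54.35 cm.
Lens 2: 1/d_i2 = 1/f₂ − 1/d_o2 = 1/(11.0) − 1/(54.35) = 0.07251, so d_i2 = 13.8 cm.
The final image is real, 13.8 cm to the right of lens 2 (overall magnification ≈ -0.12).

13.8 cm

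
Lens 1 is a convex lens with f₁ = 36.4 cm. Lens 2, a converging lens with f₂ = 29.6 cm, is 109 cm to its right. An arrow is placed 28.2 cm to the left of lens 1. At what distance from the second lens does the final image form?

Lens 1: 1/d_i1 = 1/f₁ − 1/d_o1 = 1/(36.4) − 1/(28.2) = -0.007988, so d_i1 = -125.2 cm.
The intermediate image is 125.2 cm to the left of lens 1 (virtual), which is 109 − (-125.2) = 234.2 cm to the left of lens 2, so d_o2 = +234.2 cm.
Lens 2: 1/d_i2 = 1/f₂ − 1/d_o2 = 1/(29.6) − 1/(234.2) = 0.02951, so d_i2 = 33.9 cm.
The final image is real, 33.9 cm to the right of lens 2 (overall magnification ≈ -0.64).

33.9 cm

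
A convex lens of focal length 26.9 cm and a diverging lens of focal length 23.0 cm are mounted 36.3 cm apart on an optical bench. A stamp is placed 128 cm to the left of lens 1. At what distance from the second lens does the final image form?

2.04 cm

Lens 1: 1/d_i1 = 1/f₁ − 1/d_o1 = 1/(26.9) − 1/(128) = 0.02936, so d_i1 = 34.06 cm.
The intermediate image is 34.06 cm to the right of lens 1, which is 36.3 − (34.06) = 2.240 cm to the left of lens 2, so d_o2 = +2.240 cm.
Lens 2 is diverging, so f₂ = −23.0 cm.
Lens 2: 1/d_i2 = 1/f₂ − 1/d_o2 = 1/(-23.0) − 1/(2.240) = -0.4899, so d_i2 = -2.04 cm.
The final image is virtual, 2.04 cm to the left of lens 2 (overall magnification ≈ -0.24).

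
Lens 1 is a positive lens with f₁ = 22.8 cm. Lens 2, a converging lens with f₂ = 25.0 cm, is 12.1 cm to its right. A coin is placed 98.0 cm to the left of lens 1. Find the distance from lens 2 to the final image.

10.3 cm

Lens 1: 1/d_i1 = 1/f₁ − 1/d_o1 = 1/(22.8) − 1/(98.0) = 0.03366, so d_i1 = 29.71 cm.
The intermediate image is 29.71 cm to the right of lens 1, which lies 17.61 cm to the right of lens 2 — a virtual object — so d_o2 = −17.61 cm.
Lens 2: 1/d_i2 = 1/f₂ − 1/d_o2 = 1/(25.0) − 1/(-17.61) = 0.09679, so d_i2 = 10.3 cm.
The final image is real, 10.3 cm to the right of lens 2 (overall magnification ≈ -0.18).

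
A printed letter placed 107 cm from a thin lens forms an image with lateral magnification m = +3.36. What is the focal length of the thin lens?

m = −d_i/d_o ⇒ d_i = −m·d_o = −(+3.36)·(107) = -359.5 cm.
1/f = 1/d_o + 1/d_i = 1/(107) + 1/(-359.5) = 0.006564, so f = 152 cm.
Since f is positive, the thin lens is converging.

f = 152 cm (converging)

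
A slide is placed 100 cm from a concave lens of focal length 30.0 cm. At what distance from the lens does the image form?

For a concave lens, f = -30.0 cm.
Thin-lens equation: 1/d_i = 1/f − 1/d_o = 1/(-30.00) − 1/(100) = -0.03333 − 0.01000 = -0.04333, so d_i = -23.1 cm.
The image is virtual, upright and reduced, on the same side as the object.

23.1 cm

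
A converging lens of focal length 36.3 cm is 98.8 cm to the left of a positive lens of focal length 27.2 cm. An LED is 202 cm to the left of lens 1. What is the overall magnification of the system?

Lens 1: 1/d_i1 = 1/(36.3) − 1/(202) = 0.02260, so d_i1 = 44.25 cm; m₁ = −d_i1/d_o1 = -0.2191.
d_o2 = 98.8 − (44.25) = 54.55 cm.
Lens 2: 1/d_i2 = 1/(27.2) − 1/(54.55) = 0.01843, so d_i2 = 54.25 cm; m₂ = −d_i2/d_o2 = -0.9945.
m = m₁·m₂ = (-0.2191)(-0.9945) = +0.218.

m = +0.218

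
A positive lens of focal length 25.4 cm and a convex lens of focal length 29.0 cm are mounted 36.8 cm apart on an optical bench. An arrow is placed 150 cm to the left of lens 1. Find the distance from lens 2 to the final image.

7.92 cm

Lens 1: 1/d_i1 = 1/f₁ − 1/d_o1 = 1/(25.4) − 1/(150) = 0.03270, so d_i1 = 30.58 cm.
The intermediate image is 30.58 cm to the right of lens 1, which is 36.8 − (30.58) = 6.220 cm to the left of lens 2, so d_o2 = +6.220 cm.
Lens 2: 1/d_i2 = 1/f₂ − 1/d_o2 = 1/(29.0) − 1/(6.220) = -0.1263, so d_i2 = -7.92 cm.
The final image is virtual, 7.92 cm to the left of lens 2 (overall magnification ≈ -0.26).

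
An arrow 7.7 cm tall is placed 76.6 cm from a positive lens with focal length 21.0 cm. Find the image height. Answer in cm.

1/d_i = 1/f − 1/d_o = 1/(21.00) − 1/(76.6) = 0.03456, so d_i = 28.93 cm.
m = −d_i/d_o = -0.3777.
|h_i| = |m|·h_o = 0.3777 × 7.7 = 2.91 cm. The image is real, inverted and reduced, on the far side of the lens.

2.91 cm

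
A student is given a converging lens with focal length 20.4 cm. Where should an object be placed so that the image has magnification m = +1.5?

6.80 cm

m = −d_i/d_o ⇒ d_i = −m·d_o.
1/f = 1/d_o + 1/d_i = 1/d_o − 1/(m·d_o) = (1 − 1/m)/d_o, so d_o = f(1 − 1/m) = (20.40)(1 − 1/(+1.5)) = 6.80 cm.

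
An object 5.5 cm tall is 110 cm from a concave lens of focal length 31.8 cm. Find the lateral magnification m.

m = +0.224

For a concave lens, f = -31.8 cm.
1/d_i = 1/f − 1/d_o = 1/(-31.80) − 1/(110) = -0.04054, so d_i = -24.67 cm.
m = −d_i/d_o = −(-24.67)/(110) = +0.224.
The image is virtual, upright and reduced, on the same side as the object.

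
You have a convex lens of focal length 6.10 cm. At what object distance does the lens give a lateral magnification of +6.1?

5.10 cm

m = −d_i/d_o ⇒ d_i = −m·d_o.
1/f = 1/d_o + 1/d_i = 1/d_o − 1/(m·d_o) = (1 − 1/m)/d_o, so d_o = f(1 − 1/m) = (6.100)(1 − 1/(+6.1)) = 5.10 cm.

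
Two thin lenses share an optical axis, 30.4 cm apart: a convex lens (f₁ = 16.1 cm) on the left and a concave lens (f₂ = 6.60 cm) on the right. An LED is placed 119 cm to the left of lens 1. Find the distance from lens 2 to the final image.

4.23 cm

Lens 1: 1/d_i1 = 1/f₁ − 1/d_o1 = 1/(16.1) − 1/(119) = 0.05371, so d_i1 = 18.62 cm.
The intermediate image is 18.62 cm to the right of lens 1, which is 30.4 − (18.62) = 11.78 cm to the left of lens 2, so d_o2 = +11.78 cm.
Lens 2 is diverging, so f₂ = −6.60 cm.
Lens 2: 1/d_i2 = 1/f₂ − 1/d_o2 = 1/(-6.60) − 1/(11.78) = -0.2364, so d_i2 = -4.23 cm.
The final image is virtual, 4.23 cm to the left of lens 2 (overall magnification ≈ -0.056).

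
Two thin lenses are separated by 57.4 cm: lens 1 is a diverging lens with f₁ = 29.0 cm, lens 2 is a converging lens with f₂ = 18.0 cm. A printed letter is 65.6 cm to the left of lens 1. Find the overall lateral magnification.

f₁ = −29.0 cm (diverging).
Lens 1: 1/d_i1 = 1/(-29.0) − 1/(65.6) = -0.04973, so d_i1 = -20.11 cm; m₁ = −d_i1/d_o1 = +0.3066.
d_o2 = 57.4 − (-20.11) = 77.51 cm.
Lens 2: 1/d_i2 = 1/(18.0) − 1/(77.51) = 0.04265, so d_i2 = 23.44 cm; m₂ = −d_i2/d_o2 = -0.3025.
m = m₁·m₂ = (+0.3066)(-0.3025) = -0.0927.

m = -0.0927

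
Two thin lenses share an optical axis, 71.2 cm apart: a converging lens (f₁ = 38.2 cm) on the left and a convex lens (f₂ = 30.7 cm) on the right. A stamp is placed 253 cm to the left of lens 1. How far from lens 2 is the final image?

Lens 1: 1/d_i1 = 1/f₁ − 1/d_o1 = 1/(38.2) − 1/(253) = 0.02223, so d_i1 = 44.99 cm.
The intermediate image is 44.99 cm to the right of lens 1, which is 71.2 − (44.99) = 26.21 cm to the left of lens 2, so d_o2 = +26.21 cm.
Lens 2: 1/d_i2 = 1/f₂ − 1/d_o2 = 1/(30.7) − 1/(26.21) = -0.005580, so d_i2 = -179 cm.
The final image is virtual, 179 cm to the left of lens 2 (overall magnification ≈ -1.2).

179 cm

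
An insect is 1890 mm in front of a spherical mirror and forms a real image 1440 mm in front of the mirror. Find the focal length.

Real image ⇒ d_i = +1440 mm.
1/f = 1/d_o + 1/d_i = 1/(1890) + 1/(1440) = 0.001224, so f = 817 mm.
Since f is positive, the spherical mirror is concave.

f = 817 mm (concave)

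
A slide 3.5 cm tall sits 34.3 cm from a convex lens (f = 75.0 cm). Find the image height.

1/d_i = 1/f − 1/d_o = 1/(75.00) − 1/(34.3) = -0.01582, so d_i = -63.21 cm.
m = −d_i/d_o = +1.843.
|h_i| = |m|·h_o = 1.843 × 3.5 = 6.45 cm. The image is virtual, upright and enlarged, on the same side as the object.

6.45 cm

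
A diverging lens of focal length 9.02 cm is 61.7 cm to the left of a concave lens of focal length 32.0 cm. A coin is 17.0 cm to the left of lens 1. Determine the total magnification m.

m = +0.111

f₁ = −9.02 cm (diverging).
Lens 1: 1/d_i1 = 1/(-9.02) − 1/(17.0) = -0.1697, so d_i1 = -5.893 cm; m₁ = −d_i1/d_o1 = +0.3466.
d_o2 = 61.7 − (-5.893) = 67.59 cm.
f₂ = −32.0 cm (diverging).
Lens 2: 1/d_i2 = 1/(-32.0) − 1/(67.59) = -0.04605, so d_i2 = -21.72 cm; m₂ = −d_i2/d_o2 = +0.3213.
m = m₁·m₂ = (+0.3466)(+0.3213) = +0.111.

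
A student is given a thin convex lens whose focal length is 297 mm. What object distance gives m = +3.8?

m = −d_i/d_o ⇒ d_i = −m·d_o.
1/f = 1/d_o + 1/d_i = 1/d_o − 1/(m·d_o) = (1 − 1/m)/d_o, so d_o = f(1 − 1/m) = (297.0)(1 − 1/(+3.8)) = 219 mm.

219 mm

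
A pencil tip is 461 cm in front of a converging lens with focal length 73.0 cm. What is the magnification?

1/d_i = 1/f − 1/d_o = 1/(73.00) − 1/(461) = 0.01153, so d_i = 86.73 cm.
m = −d_i/d_o = −(86.73)/(461) = -0.188.
The image is real, inverted and reduced, on the far side of the lens.

m = -0.188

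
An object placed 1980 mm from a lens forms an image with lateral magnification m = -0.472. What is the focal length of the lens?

f = 635 mm (converging)

m = −d_i/d_o ⇒ d_i = −m·d_o = −(-0.472)·(1980) = 934.6 mm.
1/f = 1/d_o + 1/d_i = 1/(1980) + 1/(934.6) = 0.001575, so f = 635 mm.
Since f is positive, the lens is converging.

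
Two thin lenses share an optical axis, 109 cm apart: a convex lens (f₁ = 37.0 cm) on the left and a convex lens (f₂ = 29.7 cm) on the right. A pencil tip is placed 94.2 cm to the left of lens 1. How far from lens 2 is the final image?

77.7 cm

Lens 1: 1/d_i1 = 1/f₁ − 1/d_o1 = 1/(37.0) − 1/(94.2) = 0.01641, so d_i1 = 60.93 cm.
The intermediate image is 60.93 cm to the right of lens 1, which is 109 − (60.93) = 48.07 cm to the left of lens 2, so d_o2 = +48.07 cm.
Lens 2: 1/d_i2 = 1/f₂ − 1/d_o2 = 1/(29.7) − 1/(48.07) = 0.01287, so d_i2 = 77.7 cm.
The final image is real, 77.7 cm to the right of lens 2 (overall magnification ≈ 1.0).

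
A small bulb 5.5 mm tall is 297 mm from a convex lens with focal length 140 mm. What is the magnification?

1/d_i = 1/f − 1/d_o = 1/(140.0) − 1/(297) = 0.003776, so d_i = 264.8 mm.
m = −d_i/d_o = −(264.8)/(297) = -0.892.
The image is real, inverted and reduced, on the far side of the lens.

m = -0.892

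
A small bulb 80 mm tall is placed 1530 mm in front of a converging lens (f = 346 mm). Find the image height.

23.4 mm

1/d_i = 1/f − 1/d_o = 1/(346.0) − 1/(1530) = 0.002237, so d_i = 447.1 mm.
m = −d_i/d_o = -0.2922.
|h_i| = |m|·h_o = 0.2922 × 80 = 23.4 mm. The image is real, inverted and reduced, on the far side of the lens.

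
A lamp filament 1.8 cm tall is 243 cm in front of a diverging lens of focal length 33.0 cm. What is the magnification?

m = +0.120

For a diverging lens, f = -33.0 cm.
1/d_i = 1/f − 1/d_o = 1/(-33.00) − 1/(243) = -0.03442, so d_i = -29.05 cm.
m = −d_i/d_o = −(-29.05)/(243) = +0.120.
The image is virtual, upright and reduced, on the same side as the object.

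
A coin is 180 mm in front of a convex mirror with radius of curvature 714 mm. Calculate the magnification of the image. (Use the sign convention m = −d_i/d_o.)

f = R/2 = 714/2 = 357.0 mm; for a convex mirror, f = -357.0 mm.
1/d_i = 1/f − 1/d_o = 1/(-357.0) − 1/(180) = -0.008357, so d_i = -119.7 mm.
m = −d_i/d_o = −(-119.7)/(180) = +0.665.
The image is virtual, upright and reduced, behind the mirror.

m = +0.665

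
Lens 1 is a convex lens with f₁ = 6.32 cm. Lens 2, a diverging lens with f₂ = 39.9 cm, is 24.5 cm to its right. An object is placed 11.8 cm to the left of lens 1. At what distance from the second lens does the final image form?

Lens 1: 1/d_i1 = 1/f₁ − 1/d_o1 = 1/(6.32) − 1/(11.8) = 0.07348, so d_i1 = 13.61 cm.
The intermediate image is 13.61 cm to the right of lens 1, which is 24.5 − (13.61) = 10.89 cm to the left of lens 2, so d_o2 = +10.89 cm.
Lens 2 is diverging, so f₂ = −39.9 cm.
Lens 2: 1/d_i2 = 1/f₂ − 1/d_o2 = 1/(-39.9) − 1/(10.89) = -0.1169, so d_i2 = -8.56 cm.
The final image is virtual, 8.56 cm to the left of lens 2 (overall magnification ≈ -0.91).

8.56 cm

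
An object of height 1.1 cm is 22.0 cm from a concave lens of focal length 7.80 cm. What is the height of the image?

0.288 cm

For a concave lens, f = -7.80 cm.
1/d_i = 1/f − 1/d_o = 1/(-7.800) − 1/(22.0) = -0.1737, so d_i = -5.758 cm.
m = −d_i/d_o = +0.2617.
|h_i| = |m|·h_o = 0.2617 × 1.1 = 0.288 cm. The image is virtual, upright and reduced, on the same side as the object.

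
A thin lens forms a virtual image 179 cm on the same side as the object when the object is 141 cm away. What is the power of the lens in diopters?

P = +0.151 D

Virtual image ⇒ d_i = −179 cm.
1/f = 1/d_o + 1/d_i = 1/(141) + 1/(-179) = 0.001506 cm⁻¹.
f = 664.2 cm = 6.642 m, so P = 1/f = +0.151 D.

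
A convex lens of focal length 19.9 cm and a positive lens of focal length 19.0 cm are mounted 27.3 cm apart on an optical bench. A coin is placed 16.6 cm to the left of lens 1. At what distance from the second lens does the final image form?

22.3 cm

Lens 1: 1/d_i1 = 1/f₁ − 1/d_o1 = 1/(19.9) − 1/(16.6) = -0.009990, so d_i1 = -100.1 cm.
The intermediate image is 100.1 cm to the left of lens 1 (virtual), which is 27.3 − (-100.1) = 127.4 cm to the left of lens 2, so d_o2 = +127.4 cm.
Lens 2: 1/d_i2 = 1/f₂ − 1/d_o2 = 1/(19.0) − 1/(127.4) = 0.04478, so d_i2 = 22.3 cm.
The final image is real, 22.3 cm to the right of lens 2 (overall magnification ≈ -1.1).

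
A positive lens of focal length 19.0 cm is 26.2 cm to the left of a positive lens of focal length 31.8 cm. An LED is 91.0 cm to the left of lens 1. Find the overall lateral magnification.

m = -0.283

Lens 1: 1/d_i1 = 1/(19.0) − 1/(91.0) = 0.04164, so d_i1 = 24.01 cm; m₁ = −d_i1/d_o1 = -0.2638.
d_o2 = 26.2 − (24.01) = 2.190 cm.
Lens 2: 1/d_i2 = 1/(31.8) − 1/(2.190) = -0.4252, so d_i2 = -2.352 cm; m₂ = −d_i2/d_o2 = +1.074.
m = m₁·m₂ = (-0.2638)(+1.074) = -0.283.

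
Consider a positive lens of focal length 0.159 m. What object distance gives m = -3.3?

0.207 m

m = −d_i/d_o ⇒ d_i = −m·d_o.
1/f = 1/d_o + 1/d_i = 1/d_o − 1/(m·d_o) = (1 − 1/m)/d_o, so d_o = f(1 − 1/m) = (0.1590)(1 − 1/(-3.3)) = 0.207 m.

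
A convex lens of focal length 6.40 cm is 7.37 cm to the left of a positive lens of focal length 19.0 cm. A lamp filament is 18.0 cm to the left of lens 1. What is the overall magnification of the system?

m = -0.486

Lens 1: 1/d_i1 = 1/(6.40) − 1/(18.0) = 0.1007, so d_i1 = 9.931 cm; m₁ = −d_i1/d_o1 = -0.5517.
d_o2 = 7.37 − (9.931) = -2.561 cm (virtual object).
Lens 2: 1/d_i2 = 1/(19.0) − 1/(-2.561) = 0.4431, so d_i2 = 2.257 cm; m₂ = −d_i2/d_o2 = +0.8812.
m = m₁·m₂ = (-0.5517)(+0.8812) = -0.486.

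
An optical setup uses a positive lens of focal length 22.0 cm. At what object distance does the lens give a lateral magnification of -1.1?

42.0 cm

m = −d_i/d_o ⇒ d_i = −m·d_o.
1/f = 1/d_o + 1/d_i = 1/d_o − 1/(m·d_o) = (1 − 1/m)/d_o, so d_o = f(1 − 1/m) = (22.00)(1 − 1/(-1.1)) = 42.0 cm.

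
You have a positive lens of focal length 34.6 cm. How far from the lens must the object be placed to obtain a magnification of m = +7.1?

29.7 cm

m = −d_i/d_o ⇒ d_i = −m·d_o.
1/f = 1/d_o + 1/d_i = 1/d_o − 1/(m·d_o) = (1 − 1/m)/d_o, so d_o = f(1 − 1/m) = (34.60)(1 − 1/(+7.1)) = 29.7 cm.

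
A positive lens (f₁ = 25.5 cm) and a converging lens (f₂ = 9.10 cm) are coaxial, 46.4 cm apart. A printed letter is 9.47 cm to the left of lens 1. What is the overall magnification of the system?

Lens 1: 1/d_i1 = 1/(25.5) − 1/(9.47) = -0.06638, so d_i1 = -15.06 cm; m₁ = −d_i1/d_o1 = +1.590.
d_o2 = 46.4 − (-15.06) = 61.46 cm.
Lens 2: 1/d_i2 = 1/(9.10) − 1/(61.46) = 0.09362, so d_i2 = 10.68 cm; m₂ = −d_i2/d_o2 = -0.1738.
m = m₁·m₂ = (+1.590)(-0.1738) = -0.276.

m = -0.276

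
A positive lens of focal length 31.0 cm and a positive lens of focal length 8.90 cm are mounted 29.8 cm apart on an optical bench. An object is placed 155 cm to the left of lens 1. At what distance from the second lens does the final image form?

4.46 cm

Lens 1: 1/d_i1 = 1/f₁ − 1/d_o1 = 1/(31.0) − 1/(155) = 0.02581, so d_i1 = 38.75 cm.
The intermediate image is 38.75 cm to the right of lens 1, which lies 8.950 cm to the right of lens 2 — a virtual object — so d_o2 = −8.950 cm.
Lens 2: 1/d_i2 = 1/f₂ − 1/d_o2 = 1/(8.90) − 1/(-8.950) = 0.2241, so d_i2 = 4.46 cm.
The final image is real, 4.46 cm to the right of lens 2 (overall magnification ≈ -0.12).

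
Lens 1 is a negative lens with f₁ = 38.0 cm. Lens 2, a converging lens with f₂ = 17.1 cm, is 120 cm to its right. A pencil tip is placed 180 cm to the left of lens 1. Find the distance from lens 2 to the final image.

19.3 cm

Lens 1 is diverging, so f₁ = −38.0 cm.
Lens 1: 1/d_i1 = 1/f₁ − 1/d_o1 = 1/(-38.0) − 1/(180) = -0.03187, so d_i1 = -31.38 cm.
The intermediate image is 31.38 cm to the left of lens 1 (virtual), which is 120 − (-31.38) = 151.4 cm to the left of lens 2, so d_o2 = +151.4 cm.
Lens 2: 1/d_i2 = 1/f₂ − 1/d_o2 = 1/(17.1) − 1/(151.4) = 0.05187, so d_i2 = 19.3 cm.
The final image is real, 19.3 cm to the right of lens 2 (overall magnification ≈ -0.022).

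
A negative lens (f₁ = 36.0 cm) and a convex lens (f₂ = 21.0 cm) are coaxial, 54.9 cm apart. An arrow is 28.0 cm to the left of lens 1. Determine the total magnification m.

m = -0.238

f₁ = −36.0 cm (diverging).
Lens 1: 1/d_i1 = 1/(-36.0) − 1/(28.0) = -0.06349, so d_i1 = -15.75 cm; m₁ = −d_i1/d_o1 = +0.5625.
d_o2 = 54.9 − (-15.75) = 70.65 cm.
Lens 2: 1/d_i2 = 1/(21.0) − 1/(70.65) = 0.03346, so d_i2 = 29.88 cm; m₂ = −d_i2/d_o2 = -0.4230.
m = m₁·m₂ = (+0.5625)(-0.4230) = -0.238.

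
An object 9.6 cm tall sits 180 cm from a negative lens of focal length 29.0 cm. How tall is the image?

1.33 cm

For a negative lens, f = -29.0 cm.
1/d_i = 1/f − 1/d_o = 1/(-29.00) − 1/(180) = -0.04004, so d_i = -24.98 cm.
m = −d_i/d_o = +0.1388.
|h_i| = |m|·h_o = 0.1388 × 9.6 = 1.33 cm. The image is virtual, upright and reduced, on the same side as the object.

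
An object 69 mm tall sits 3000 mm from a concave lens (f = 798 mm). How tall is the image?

For a concave lens, f = -798 mm.
1/d_i = 1/f − 1/d_o = 1/(-798.0) − 1/(3000) = -0.001586, so d_i = -630.3 mm.
m = −d_i/d_o = +0.2101.
|h_i| = |m|·h_o = 0.2101 × 69 = 14.5 mm. The image is virtual, upright and reduced, on the same side as the object.

14.5 mm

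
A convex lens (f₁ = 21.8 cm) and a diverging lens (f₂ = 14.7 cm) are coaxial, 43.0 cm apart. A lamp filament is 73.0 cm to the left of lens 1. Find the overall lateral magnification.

Lens 1: 1/d_i1 = 1/(21.8) − 1/(73.0) = 0.03217, so d_i1 = 31.08 cm; m₁ = −d_i1/d_o1 = -0.4258.
d_o2 = 43.0 − (31.08) = 11.92 cm.
f₂ = −14.7 cm (diverging).
Lens 2: 1/d_i2 = 1/(-14.7) − 1/(11.92) = -0.1519, so d_i2 = -6.582 cm; m₂ = −d_i2/d_o2 = +0.5522.
m = m₁·m₂ = (-0.4258)(+0.5522) = -0.235.

m = -0.235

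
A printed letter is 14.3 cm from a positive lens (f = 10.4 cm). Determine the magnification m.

m = -2.67

1/d_i = 1/f − 1/d_o = 1/(10.40) − 1/(14.3) = 0.02622, so d_i = 38.13 cm.
m = −d_i/d_o = −(38.13)/(14.3) = -2.67.
The image is real, inverted and enlarged, on the far side of the lens.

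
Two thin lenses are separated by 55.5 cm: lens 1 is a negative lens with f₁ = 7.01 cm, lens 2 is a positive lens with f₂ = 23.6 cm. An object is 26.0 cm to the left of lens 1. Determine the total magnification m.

f₁ = −7.01 cm (diverging).
Lens 1: 1/d_i1 = 1/(-7.01) − 1/(26.0) = -0.1811, so d_i1 = -5.521 cm; m₁ = −d_i1/d_o1 = +0.2123.
d_o2 = 55.5 − (-5.521) = 61.02 cm.
Lens 2: 1/d_i2 = 1/(23.6) − 1/(61.02) = 0.02598, so d_i2 = 38.48 cm; m₂ = −d_i2/d_o2 = -0.6307.
m = m₁·m₂ = (+0.2123)(-0.6307) = -0.134.

m = -0.134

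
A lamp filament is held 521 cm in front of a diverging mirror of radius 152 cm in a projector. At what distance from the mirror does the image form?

f = R/2 = 152/2 = 76.00 cm; for a diverging mirror, f = -76.00 cm.
Mirror equation: 1/d_i = 1/f − 1/d_o = 1/(-76.00) − 1/(521) = -0.01316 − 0.001919 = -0.01508, so d_i = -66.3 cm.
The image is virtual, upright and reduced, behind the mirror.

66.3 cm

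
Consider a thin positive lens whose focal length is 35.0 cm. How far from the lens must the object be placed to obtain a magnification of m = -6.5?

40.4 cm

m = −d_i/d_o ⇒ d_i = −m·d_o.
1/f = 1/d_o + 1/d_i = 1/d_o − 1/(m·d_o) = (1 − 1/m)/d_o, so d_o = f(1 − 1/m) = (35.00)(1 − 1/(-6.5)) = 40.4 cm.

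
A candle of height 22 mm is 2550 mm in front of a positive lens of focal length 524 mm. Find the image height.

1/d_i = 1/f − 1/d_o = 1/(524.0) − 1/(2550) = 0.001516, so d_i = 659.5 mm.
m = −d_i/d_o = -0.2586.
|h_i| = |m|·h_o = 0.2586 × 22 = 5.69 mm. The image is real, inverted and reduced, on the far side of the lens.

5.69 mm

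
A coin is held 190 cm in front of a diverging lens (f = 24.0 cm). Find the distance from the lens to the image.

For a diverging lens, f = -24.0 cm.
Thin-lens equation: 1/q = 1/f − 1/p = 1/(-24.00) − 1/(190) = -0.04167 − 0.005263 = -0.04693, so q = -21.3 cm.
The image is virtual, upright and reduced, on the same side as the object.

21.3 cm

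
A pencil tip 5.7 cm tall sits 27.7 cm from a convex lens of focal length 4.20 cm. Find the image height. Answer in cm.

1/d_i = 1/f − 1/d_o = 1/(4.200) − 1/(27.7) = 0.2020, so d_i = 4.951 cm.
m = −d_i/d_o = -0.1787.
|h_i| = |m|·h_o = 0.1787 × 5.7 = 1.02 cm. The image is real, inverted and reduced, on the far side of the lens.

1.02 cm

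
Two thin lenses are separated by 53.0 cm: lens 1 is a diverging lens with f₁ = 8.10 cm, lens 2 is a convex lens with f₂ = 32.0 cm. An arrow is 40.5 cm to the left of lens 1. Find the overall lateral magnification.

f₁ = −8.10 cm (diverging).
Lens 1: 1/d_i1 = 1/(-8.10) − 1/(40.5) = -0.1481, so d_i1 = -6.750 cm; m₁ = −d_i1/d_o1 = +0.1667.
d_o2 = 53.0 − (-6.750) = 59.75 cm.
Lens 2: 1/d_i2 = 1/(32.0) − 1/(59.75) = 0.01451, so d_i2 = 68.90 cm; m₂ = −d_i2/d_o2 = -1.153.
m = m₁·m₂ = (+0.1667)(-1.153) = -0.192.

m = -0.192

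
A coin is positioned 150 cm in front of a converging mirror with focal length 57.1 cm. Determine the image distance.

Mirror equation: 1/s_i = 1/f − 1/s_o = 1/(57.10) − 1/(150) = 0.01751 − 0.006667 = 0.01085, so s_i = 92.2 cm.
The image is real, inverted and reduced, in front of the mirror.

92.2 cm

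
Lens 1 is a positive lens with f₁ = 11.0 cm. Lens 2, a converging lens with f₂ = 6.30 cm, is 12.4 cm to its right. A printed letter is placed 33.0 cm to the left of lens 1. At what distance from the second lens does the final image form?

2.48 cm

Lens 1: 1/d_i1 = 1/f₁ − 1/d_o1 = 1/(11.0) − 1/(33.0) = 0.06061, so d_i1 = 16.50 cm.
The intermediate image is 16.50 cm to the right of lens 1, which lies 4.100 cm to the right of lens 2 — a virtual object — so d_o2 = −4.100 cm.
Lens 2: 1/d_i2 = 1/f₂ − 1/d_o2 = 1/(6.30) − 1/(-4.100) = 0.4026, so d_i2 = 2.48 cm.
The final image is real, 2.48 cm to the right of lens 2 (overall magnification ≈ -0.30).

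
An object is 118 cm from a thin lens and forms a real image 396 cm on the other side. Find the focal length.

f = 90.9 cm (converging)

Real image ⇒ d_i = +396 cm.
1/f = 1/d_o + 1/d_i = 1/(118) + 1/(396) = 0.01100, so f = 90.9 cm.
Since f is positive, the thin lens is converging.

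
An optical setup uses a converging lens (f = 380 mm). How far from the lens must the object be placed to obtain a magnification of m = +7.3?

328 mm

m = −d_i/d_o ⇒ d_i = −m·d_o.
1/f = 1/d_o + 1/d_i = 1/d_o − 1/(m·d_o) = (1 − 1/m)/d_o, so d_o = f(1 − 1/m) = (380.0)(1 − 1/(+7.3)) = 328 mm.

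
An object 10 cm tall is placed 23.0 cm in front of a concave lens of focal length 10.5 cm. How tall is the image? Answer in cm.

3.13 cm

For a concave lens, f = -10.5 cm.
1/d_i = 1/f − 1/d_o = 1/(-10.50) − 1/(23.0) = -0.1387, so d_i = -7.209 cm.
m = −d_i/d_o = +0.3134.
|h_i| = |m|·h_o = 0.3134 × 10 = 3.13 cm. The image is virtual, upright and reduced, on the same side as the object.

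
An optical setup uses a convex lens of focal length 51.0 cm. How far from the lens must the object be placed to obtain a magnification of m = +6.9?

43.6 cm

m = −d_i/d_o ⇒ d_i = −m·d_o.
1/f = 1/d_o + 1/d_i = 1/d_o − 1/(m·d_o) = (1 − 1/m)/d_o, so d_o = f(1 − 1/m) = (51.00)(1 − 1/(+6.9)) = 43.6 cm.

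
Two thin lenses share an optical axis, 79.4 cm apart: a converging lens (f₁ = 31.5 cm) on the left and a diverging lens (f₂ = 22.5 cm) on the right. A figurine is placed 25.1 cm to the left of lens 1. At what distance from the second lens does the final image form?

20.3 cm

Lens 1: 1/d_i1 = 1/f₁ − 1/d_o1 = 1/(31.5) − 1/(25.1) = -0.008095, so d_i1 = -123.5 cm.
The intermediate image is 123.5 cm to the left of lens 1 (virtual), which is 79.4 − (-123.5) = 202.9 cm to the left of lens 2, so d_o2 = +202.9 cm.
Lens 2 is diverging, so f₂ = −22.5 cm.
Lens 2: 1/d_i2 = 1/f₂ − 1/d_o2 = 1/(-22.5) − 1/(202.9) = -0.04937, so d_i2 = -20.3 cm.
The final image is virtual, 20.3 cm to the left of lens 2 (overall magnification ≈ 0.49).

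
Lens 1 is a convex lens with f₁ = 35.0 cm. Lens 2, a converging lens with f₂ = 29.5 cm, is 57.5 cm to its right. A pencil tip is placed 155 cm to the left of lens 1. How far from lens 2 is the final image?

Lens 1: 1/d_i1 = 1/f₁ − 1/d_o1 = 1/(35.0) − 1/(155) = 0.02212, so d_i1 = 45.21 cm.
The intermediate image is 45.21 cm to the right of lens 1, which is 57.5 − (45.21) = 12.29 cm to the left of lens 2, so d_o2 = +12.29 cm.
Lens 2: 1/d_i2 = 1/f₂ − 1/d_o2 = 1/(29.5) − 1/(12.29) = -0.04747, so d_i2 = -21.1 cm.
The final image is virtual, 21.1 cm to the left of lens 2 (overall magnification ≈ -0.50).

21.1 cm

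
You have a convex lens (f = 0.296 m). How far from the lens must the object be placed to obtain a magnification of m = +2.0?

0.148 m

m = −d_i/d_o ⇒ d_i = −m·d_o.
1/f = 1/d_o + 1/d_i = 1/d_o − 1/(m·d_o) = (1 − 1/m)/d_o, so d_o = f(1 − 1/m) = (0.2960)(1 − 1/(+2.0)) = 0.148 m.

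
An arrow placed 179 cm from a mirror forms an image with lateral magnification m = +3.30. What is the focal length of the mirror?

m = −d_i/d_o ⇒ d_i = −m·d_o = −(+3.30)·(179) = -590.7 cm.
1/f = 1/d_o + 1/d_i = 1/(179) + 1/(-590.7) = 0.003894, so f = 257 cm.
Since f is positive, the mirror is concave.

f = 257 cm (concave)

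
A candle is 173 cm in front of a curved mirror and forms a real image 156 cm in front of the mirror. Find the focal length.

Real image ⇒ d_i = +156 cm.
1/f = 1/d_o + 1/d_i = 1/(173) + 1/(156) = 0.01219, so f = 82.0 cm.
Since f is positive, the curved mirror is concave.

f = 82.0 cm (concave)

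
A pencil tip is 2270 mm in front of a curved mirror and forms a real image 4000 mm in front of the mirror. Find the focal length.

f = 1450 mm (concave)

Real image ⇒ d_i = +4000 mm.
1/f = 1/d_o + 1/d_i = 1/(2270) + 1/(4000) = 0.0006905, so f = 1450 mm.
Since f is positive, the curved mirror is concave.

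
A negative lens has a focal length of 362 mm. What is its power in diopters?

For a negative lens, f = −362 mm.
f = -36.2 cm = -0.362 m.
P = 1/f = 1/(-0.362 m) = -2.76 D.

P = -2.76 D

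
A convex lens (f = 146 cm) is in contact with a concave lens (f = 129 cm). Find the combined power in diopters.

P₁ = 1/f₁ = 1/(1.46 m) = +0.6849 D; P₂ = 1/f₂ = 1/(-1.29 m) = -0.7752 D.
For thin lenses in contact, P = P₁ + P₂ = (+0.6849) + (-0.7752) = -0.0903 D.

P = -0.0903 D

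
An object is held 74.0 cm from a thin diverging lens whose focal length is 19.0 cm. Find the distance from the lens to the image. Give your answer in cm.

For a diverging lens, f = -19.0 cm.
Lens equation: 1/d_i = 1/f − 1/d_o = 1/(-19.00) − 1/(74.0) = -0.05263 − 0.01351 = -0.06615, so d_i = -15.1 cm.
The image is virtual, upright and reduced, on the same side as the object.

15.1 cm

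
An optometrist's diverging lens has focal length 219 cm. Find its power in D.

P = -0.457 D

For a diverging lens, f = −219 cm.
f = -219 cm = -2.19 m.
P = 1/f = 1/(-2.19 m) = -0.457 D.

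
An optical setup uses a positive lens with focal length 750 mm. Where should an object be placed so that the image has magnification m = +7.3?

m = −d_i/d_o ⇒ d_i = −m·d_o.
1/f = 1/d_o + 1/d_i = 1/d_o − 1/(m·d_o) = (1 − 1/m)/d_o, so d_o = f(1 − 1/m) = (750.0)(1 − 1/(+7.3)) = 647 mm.

647 mm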